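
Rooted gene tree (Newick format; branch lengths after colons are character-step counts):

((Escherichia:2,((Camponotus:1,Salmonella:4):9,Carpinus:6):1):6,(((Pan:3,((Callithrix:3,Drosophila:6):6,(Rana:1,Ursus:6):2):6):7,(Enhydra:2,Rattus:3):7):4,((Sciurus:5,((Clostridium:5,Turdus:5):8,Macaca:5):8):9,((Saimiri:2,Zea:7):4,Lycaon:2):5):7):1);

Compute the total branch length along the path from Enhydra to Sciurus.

34

The path runs Enhydra → … → MRCA → … → Sciurus; the MRCA is the node subtending (((Pan,((Callithrix,Drosophila),(Rana,Ursus))),(Enhydra,Rattus)),((Sciurus,((Clostridium,Turdus),Macaca)),((Saimiri,Zea),Lycaon))).
Branch lengths along that path: 2 + 7 + 4 + 7 + 9 + 5 = 34.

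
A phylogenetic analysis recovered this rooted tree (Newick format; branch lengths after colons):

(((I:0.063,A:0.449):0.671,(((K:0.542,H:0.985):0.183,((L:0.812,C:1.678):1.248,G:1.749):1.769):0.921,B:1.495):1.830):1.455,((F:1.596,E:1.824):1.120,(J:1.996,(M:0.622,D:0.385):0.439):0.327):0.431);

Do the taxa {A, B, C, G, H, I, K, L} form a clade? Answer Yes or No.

The most recent common ancestor of these taxa subtends ((I,A),(((K,H),((L,C),G)),B)).
That clade has exactly 8 tips — every listed taxon and nothing else — so the group is monophyletic.

Yes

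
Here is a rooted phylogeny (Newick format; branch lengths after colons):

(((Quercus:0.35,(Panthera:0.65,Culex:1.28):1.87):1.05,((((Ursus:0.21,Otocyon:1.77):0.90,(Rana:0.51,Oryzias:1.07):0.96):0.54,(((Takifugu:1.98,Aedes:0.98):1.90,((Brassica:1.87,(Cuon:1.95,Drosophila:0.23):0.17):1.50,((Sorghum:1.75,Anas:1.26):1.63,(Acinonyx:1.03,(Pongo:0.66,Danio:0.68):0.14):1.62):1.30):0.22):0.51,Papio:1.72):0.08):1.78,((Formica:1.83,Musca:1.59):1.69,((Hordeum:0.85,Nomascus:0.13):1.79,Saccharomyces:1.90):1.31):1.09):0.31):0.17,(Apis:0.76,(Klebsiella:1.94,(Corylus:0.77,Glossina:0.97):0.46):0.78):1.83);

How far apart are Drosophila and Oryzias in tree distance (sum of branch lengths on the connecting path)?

The path runs Drosophila → … → MRCA → … → Oryzias; the MRCA is the node subtending (((Ursus,Otocyon),(Rana,Oryzias)),(((Takifugu,Aedes),((Brassica,(Cuon,Drosophila)),((Sorghum,Anas),(Acinonyx,(Pongo,Danio))))),Papio)).
Branch lengths along that path: 0.23 + 0.17 + 1.50 + 0.22 + 0.51 + 0.08 + 0.54 + 0.96 + 1.07 = 5.28.

5.28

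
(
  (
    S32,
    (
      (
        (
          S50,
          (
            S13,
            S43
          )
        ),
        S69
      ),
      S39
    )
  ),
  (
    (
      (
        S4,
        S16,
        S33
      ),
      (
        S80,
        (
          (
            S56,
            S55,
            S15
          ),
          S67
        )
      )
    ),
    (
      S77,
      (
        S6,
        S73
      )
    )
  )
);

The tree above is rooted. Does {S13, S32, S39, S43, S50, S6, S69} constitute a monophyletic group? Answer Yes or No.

No

The MRCA of the listed taxa is the root, so the smallest clade containing them is the whole tree.
That clade also contains S15, S16, S33, S4, S55, S56, S67, S73, S77, S80, which are not in the proposed group, so the group is not monophyletic.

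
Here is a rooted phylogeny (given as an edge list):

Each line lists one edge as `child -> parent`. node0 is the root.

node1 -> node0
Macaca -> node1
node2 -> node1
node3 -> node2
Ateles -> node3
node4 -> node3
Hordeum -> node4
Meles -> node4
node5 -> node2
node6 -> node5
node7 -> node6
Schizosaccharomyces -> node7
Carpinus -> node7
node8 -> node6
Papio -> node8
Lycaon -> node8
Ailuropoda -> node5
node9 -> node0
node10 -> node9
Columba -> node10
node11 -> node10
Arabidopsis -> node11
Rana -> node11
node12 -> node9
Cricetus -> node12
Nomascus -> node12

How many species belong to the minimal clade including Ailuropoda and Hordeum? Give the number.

The MRCA of Ailuropoda and Hordeum is the node subtending ((Ateles,(Hordeum,Meles)),(((Schizosaccharomyces,Carpinus),(Papio,Lycaon)),Ailuropoda)).
That clade contains 8 terminal taxa: Ailuropoda, Ateles, Carpinus, Hordeum, Lycaon, Meles, Papio, Schizosaccharomyces.

8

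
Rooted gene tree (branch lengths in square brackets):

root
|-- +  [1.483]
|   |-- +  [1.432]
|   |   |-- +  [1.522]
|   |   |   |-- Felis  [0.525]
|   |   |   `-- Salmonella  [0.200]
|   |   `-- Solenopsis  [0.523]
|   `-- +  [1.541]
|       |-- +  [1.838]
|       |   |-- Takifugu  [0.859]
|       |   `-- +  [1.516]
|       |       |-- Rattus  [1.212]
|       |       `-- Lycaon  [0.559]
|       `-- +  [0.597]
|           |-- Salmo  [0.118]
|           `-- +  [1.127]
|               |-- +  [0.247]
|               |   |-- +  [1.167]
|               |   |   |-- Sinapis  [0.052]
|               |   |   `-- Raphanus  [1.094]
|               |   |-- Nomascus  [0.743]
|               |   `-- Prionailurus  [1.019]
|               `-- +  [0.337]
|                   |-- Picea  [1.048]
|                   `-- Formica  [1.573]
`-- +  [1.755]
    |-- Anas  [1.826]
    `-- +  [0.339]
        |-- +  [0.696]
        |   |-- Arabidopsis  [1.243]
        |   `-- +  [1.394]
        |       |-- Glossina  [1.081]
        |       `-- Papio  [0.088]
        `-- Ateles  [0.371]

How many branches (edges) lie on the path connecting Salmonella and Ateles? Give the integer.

7

The MRCA of Salmonella and Ateles is the root of the tree.
From Salmonella up to that node: 4 branches. From Ateles up to the same node: 3 branches. Total: 4 + 3 = 7.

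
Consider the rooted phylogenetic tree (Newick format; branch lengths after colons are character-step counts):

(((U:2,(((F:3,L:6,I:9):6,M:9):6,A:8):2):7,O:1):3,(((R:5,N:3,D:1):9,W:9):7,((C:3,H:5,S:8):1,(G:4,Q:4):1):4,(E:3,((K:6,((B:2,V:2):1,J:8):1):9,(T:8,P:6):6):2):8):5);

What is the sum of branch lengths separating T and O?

The path runs T → … → MRCA → … → O; the MRCA is the root of the tree.
Branch lengths along that path: 8 + 6 + 2 + 8 + 5 + 3 + 1 = 33.

33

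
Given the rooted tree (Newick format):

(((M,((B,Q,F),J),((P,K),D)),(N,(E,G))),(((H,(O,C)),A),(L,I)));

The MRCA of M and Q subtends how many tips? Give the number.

The MRCA of M and Q is the node subtending (M,((B,Q,F),J),((P,K),D)).
That clade contains 8 terminal taxa: B, D, F, J, K, M, P, Q.

8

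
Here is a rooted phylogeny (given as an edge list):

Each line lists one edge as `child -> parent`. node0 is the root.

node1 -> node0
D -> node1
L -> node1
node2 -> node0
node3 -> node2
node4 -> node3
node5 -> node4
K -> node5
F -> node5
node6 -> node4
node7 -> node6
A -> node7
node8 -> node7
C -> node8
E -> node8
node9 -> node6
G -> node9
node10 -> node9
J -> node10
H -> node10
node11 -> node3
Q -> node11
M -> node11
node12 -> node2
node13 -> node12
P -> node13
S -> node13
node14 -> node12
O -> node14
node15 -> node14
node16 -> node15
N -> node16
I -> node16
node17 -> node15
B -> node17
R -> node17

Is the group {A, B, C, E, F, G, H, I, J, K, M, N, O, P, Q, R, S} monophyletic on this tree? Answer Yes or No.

The most recent common ancestor of these taxa subtends ((((K,F),((A,(C,E)),(G,(J,H)))),(Q,M)),((P,S),(O,((N,I),(B,R))))).
That clade has exactly 17 tips — every listed taxon and nothing else — so the group is monophyletic.

Yes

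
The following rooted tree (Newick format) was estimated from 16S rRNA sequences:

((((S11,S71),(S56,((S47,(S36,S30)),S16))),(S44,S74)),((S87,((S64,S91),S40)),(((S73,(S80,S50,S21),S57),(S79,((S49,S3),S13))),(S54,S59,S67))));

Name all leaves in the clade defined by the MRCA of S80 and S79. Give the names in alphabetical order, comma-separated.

Tracing S80: it sits inside (S80,S50,S21).
Tracing S79: it sits inside (S79,((S49,S3),S13)).
The smallest clade enclosing both is ((S73,(S80,S50,S21),S57),(S79,((S49,S3),S13))); the answer is its 9 terminal taxa in alphabetical order.

S13, S21, S3, S49, S50, S57, S73, S79, S80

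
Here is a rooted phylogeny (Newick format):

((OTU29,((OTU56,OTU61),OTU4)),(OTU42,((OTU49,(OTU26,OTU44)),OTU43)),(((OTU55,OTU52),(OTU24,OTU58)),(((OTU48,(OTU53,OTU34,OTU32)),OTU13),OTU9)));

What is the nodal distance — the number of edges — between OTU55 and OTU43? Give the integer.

7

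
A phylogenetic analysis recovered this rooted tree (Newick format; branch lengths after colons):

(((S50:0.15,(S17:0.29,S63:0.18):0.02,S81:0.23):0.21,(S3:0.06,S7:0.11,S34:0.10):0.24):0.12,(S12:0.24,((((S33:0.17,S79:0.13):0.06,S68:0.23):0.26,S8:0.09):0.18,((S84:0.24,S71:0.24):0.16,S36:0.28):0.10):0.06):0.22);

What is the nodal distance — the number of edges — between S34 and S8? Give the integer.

7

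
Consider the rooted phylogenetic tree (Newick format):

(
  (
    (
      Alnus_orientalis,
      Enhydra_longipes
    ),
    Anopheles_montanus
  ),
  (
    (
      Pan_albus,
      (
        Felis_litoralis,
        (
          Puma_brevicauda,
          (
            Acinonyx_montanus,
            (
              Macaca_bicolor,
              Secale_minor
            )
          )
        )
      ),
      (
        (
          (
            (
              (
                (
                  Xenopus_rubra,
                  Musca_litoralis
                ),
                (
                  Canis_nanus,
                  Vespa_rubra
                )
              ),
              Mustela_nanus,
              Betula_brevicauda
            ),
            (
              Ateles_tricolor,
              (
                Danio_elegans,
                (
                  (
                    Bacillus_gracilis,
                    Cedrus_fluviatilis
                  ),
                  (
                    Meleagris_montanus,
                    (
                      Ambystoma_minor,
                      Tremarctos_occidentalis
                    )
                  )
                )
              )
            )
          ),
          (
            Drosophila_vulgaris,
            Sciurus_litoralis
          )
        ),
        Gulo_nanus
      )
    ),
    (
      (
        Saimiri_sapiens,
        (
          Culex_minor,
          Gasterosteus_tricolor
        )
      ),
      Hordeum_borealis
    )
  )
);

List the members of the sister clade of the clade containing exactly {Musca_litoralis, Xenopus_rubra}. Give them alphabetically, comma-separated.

Canis_nanus, Vespa_rubra

The clade containing exactly {Musca_litoralis, Xenopus_rubra} attaches to the tree at the node subtending ((Xenopus_rubra,Musca_litoralis),(Canis_nanus,Vespa_rubra)).
The other lineage descending from that same node — the sister group — is (Canis_nanus,Vespa_rubra); its 2 tips in alphabetical order are the answer.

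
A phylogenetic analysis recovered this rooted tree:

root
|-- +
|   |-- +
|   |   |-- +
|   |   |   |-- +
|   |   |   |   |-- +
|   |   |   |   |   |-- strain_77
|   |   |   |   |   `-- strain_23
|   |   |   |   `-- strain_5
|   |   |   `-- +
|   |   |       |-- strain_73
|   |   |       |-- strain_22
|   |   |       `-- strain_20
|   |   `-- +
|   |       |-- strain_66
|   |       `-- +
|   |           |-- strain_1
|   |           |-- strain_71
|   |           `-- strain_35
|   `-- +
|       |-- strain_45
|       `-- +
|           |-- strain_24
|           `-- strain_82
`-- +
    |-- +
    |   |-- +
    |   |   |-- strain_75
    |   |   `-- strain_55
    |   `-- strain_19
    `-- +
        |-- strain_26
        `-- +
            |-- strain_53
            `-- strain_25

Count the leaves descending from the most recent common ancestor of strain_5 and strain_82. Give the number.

13

The MRCA of strain_5 and strain_82 is the node subtending (((((strain_77,strain_23),strain_5),(strain_73,strain_22,strain_20)),(strain_66,(strain_1,strain_71,strain_35))),(strain_45,(strain_24,strain_82))).
That clade contains 13 terminal taxa: strain_1, strain_20, strain_22, strain_23, strain_24, strain_35, strain_45, strain_5, strain_66, strain_71, strain_73, strain_77, strain_82.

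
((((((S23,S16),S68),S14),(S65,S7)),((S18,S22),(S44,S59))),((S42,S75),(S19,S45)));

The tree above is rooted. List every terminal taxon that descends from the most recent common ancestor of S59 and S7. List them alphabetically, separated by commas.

Tracing S59: it sits inside (S44,S59).
Tracing S7: it sits inside (S65,S7).
The smallest clade enclosing both is (((((S23,S16),S68),S14),(S65,S7)),((S18,S22),(S44,S59))); the answer is its 10 terminal taxa in alphabetical order.

S14, S16, S18, S22, S23, S44, S59, S65, S68, S7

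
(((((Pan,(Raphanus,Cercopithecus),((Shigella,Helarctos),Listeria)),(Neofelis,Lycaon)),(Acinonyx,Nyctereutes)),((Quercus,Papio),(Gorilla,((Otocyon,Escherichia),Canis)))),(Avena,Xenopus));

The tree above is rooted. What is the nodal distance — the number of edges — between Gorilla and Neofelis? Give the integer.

7

The MRCA of Gorilla and Neofelis is the node subtending ((((Pan,(Raphanus,Cercopithecus),((Shigella,Helarctos),Listeria)),(Neofelis,Lycaon)),(Acinonyx,Nyctereutes)),((Quercus,Papio),(Gorilla,((Otocyon,Escherichia),Canis)))).
From Gorilla up to that node: 3 branches. From Neofelis up to the same node: 4 branches. Total: 3 + 4 = 7.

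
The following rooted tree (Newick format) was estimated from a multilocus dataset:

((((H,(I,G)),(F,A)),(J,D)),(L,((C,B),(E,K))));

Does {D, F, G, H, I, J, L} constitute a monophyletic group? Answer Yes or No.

The MRCA of the listed taxa is the root, so the smallest clade containing them is the whole tree.
That clade also contains A, B, C, E, K, which are not in the proposed group, so the group is not monophyletic.

No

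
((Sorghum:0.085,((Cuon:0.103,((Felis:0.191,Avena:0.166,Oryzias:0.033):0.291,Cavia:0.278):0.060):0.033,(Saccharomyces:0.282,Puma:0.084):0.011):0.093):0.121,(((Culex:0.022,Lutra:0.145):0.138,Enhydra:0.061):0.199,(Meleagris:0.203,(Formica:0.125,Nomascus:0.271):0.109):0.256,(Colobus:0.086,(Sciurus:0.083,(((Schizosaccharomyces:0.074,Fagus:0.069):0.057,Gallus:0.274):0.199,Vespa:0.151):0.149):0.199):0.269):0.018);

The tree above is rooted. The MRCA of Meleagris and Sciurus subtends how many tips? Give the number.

12

The MRCA of Meleagris and Sciurus is the node subtending (((Culex,Lutra),Enhydra),(Meleagris,(Formica,Nomascus)),(Colobus,(Sciurus,(((Schizosaccharomyces,Fagus),Gallus),Vespa)))).
That clade contains 12 terminal taxa: Colobus, Culex, Enhydra, Fagus, Formica, Gallus, Lutra, Meleagris, Nomascus, Schizosaccharomyces, Sciurus, Vespa.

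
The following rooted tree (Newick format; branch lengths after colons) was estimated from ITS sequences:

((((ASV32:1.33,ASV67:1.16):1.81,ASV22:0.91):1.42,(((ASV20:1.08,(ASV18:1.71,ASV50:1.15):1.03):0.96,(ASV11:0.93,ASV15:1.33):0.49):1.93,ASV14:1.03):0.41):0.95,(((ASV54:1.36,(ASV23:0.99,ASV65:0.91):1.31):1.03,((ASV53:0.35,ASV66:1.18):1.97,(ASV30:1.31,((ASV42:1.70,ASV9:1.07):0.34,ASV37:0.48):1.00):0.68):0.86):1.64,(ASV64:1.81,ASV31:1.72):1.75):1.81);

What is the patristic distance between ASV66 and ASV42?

6.87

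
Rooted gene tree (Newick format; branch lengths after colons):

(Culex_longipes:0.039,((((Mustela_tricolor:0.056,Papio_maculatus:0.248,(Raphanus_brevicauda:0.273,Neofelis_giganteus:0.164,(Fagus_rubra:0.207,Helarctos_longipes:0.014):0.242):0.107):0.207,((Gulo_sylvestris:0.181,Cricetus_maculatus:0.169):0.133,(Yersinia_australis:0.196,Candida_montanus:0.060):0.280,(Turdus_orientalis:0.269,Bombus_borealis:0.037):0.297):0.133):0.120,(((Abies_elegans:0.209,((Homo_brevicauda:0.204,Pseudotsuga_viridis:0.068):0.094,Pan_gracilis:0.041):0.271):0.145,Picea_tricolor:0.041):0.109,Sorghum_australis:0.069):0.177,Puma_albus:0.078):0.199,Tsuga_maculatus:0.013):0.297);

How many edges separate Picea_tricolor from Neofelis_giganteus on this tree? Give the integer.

7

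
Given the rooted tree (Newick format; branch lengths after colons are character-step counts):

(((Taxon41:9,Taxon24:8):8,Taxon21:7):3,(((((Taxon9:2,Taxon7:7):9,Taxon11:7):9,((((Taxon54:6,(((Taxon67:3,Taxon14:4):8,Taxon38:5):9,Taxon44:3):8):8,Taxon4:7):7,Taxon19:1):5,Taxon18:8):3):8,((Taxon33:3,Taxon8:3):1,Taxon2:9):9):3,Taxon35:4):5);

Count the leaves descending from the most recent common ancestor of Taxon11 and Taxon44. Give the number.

The MRCA of Taxon11 and Taxon44 is the node subtending (((Taxon9,Taxon7),Taxon11),((((Taxon54,(((Taxon67,Taxon14),Taxon38),Taxon44)),Taxon4),Taxon19),Taxon18)).
That clade contains 11 terminal taxa: Taxon11, Taxon14, Taxon18, Taxon19, Taxon38, Taxon4, Taxon44, Taxon54, Taxon67, Taxon7, Taxon9.

11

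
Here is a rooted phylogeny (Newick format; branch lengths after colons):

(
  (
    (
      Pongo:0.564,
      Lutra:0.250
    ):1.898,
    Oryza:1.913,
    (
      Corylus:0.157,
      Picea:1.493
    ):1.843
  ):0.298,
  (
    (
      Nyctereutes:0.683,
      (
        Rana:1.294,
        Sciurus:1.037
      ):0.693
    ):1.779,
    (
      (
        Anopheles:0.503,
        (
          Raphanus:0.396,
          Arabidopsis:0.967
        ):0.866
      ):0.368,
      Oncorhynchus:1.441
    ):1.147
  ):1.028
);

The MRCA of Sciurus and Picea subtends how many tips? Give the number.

The MRCA of Sciurus and Picea is the root, so the clade is the entire tree.
That clade contains 12 terminal taxa: Anopheles, Arabidopsis, Corylus, Lutra, Nyctereutes, Oncorhynchus, Oryza, Picea, Pongo, Rana, Raphanus, Sciurus.

12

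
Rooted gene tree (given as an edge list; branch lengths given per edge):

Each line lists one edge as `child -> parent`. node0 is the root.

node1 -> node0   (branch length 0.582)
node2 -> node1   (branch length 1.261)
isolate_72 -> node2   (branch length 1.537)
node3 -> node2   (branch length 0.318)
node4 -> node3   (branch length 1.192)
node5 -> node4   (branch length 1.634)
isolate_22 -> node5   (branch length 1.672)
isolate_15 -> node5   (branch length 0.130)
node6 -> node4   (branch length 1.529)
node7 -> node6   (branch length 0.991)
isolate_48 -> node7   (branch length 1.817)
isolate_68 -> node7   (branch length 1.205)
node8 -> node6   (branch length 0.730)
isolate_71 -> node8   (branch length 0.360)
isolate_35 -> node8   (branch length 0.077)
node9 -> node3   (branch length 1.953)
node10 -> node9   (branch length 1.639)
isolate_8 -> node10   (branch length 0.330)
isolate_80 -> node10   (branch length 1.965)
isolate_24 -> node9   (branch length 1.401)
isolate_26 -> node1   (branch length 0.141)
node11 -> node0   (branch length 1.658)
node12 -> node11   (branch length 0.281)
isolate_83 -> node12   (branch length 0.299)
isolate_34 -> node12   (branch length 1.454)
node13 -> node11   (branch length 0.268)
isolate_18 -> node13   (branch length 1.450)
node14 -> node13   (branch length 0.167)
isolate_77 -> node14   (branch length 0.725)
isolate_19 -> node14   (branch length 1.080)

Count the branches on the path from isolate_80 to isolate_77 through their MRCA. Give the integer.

10

The MRCA of isolate_80 and isolate_77 is the root of the tree.
From isolate_80 up to that node: 6 branches. From isolate_77 up to the same node: 4 branches. Total: 6 + 4 = 10.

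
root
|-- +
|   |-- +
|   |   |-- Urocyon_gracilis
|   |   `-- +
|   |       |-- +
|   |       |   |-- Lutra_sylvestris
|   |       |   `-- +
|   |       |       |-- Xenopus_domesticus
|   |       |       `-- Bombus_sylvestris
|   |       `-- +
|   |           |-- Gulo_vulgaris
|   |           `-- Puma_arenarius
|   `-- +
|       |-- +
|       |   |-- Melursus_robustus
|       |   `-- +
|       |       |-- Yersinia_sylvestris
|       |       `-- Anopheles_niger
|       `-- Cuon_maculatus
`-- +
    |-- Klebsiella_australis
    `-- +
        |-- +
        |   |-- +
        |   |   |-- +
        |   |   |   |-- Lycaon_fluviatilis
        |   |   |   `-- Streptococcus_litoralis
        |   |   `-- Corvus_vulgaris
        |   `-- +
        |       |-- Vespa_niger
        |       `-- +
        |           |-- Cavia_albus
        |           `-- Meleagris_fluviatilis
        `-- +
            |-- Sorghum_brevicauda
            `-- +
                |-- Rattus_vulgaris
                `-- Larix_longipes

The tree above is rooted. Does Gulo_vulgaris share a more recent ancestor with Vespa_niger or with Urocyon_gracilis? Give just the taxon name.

Urocyon_gracilis

The MRCA of Gulo_vulgaris and Urocyon_gracilis subtends (Urocyon_gracilis,((Lutra_sylvestris,(Xenopus_domesticus,Bombus_sylvestris)),(Gulo_vulgaris,Puma_arenarius))) (6 taxa).
The MRCA of Gulo_vulgaris and Vespa_niger is the root, subtending the entire tree (20 taxa).
The first is nested inside the second, so Gulo_vulgaris shares a more recent common ancestor with Urocyon_gracilis.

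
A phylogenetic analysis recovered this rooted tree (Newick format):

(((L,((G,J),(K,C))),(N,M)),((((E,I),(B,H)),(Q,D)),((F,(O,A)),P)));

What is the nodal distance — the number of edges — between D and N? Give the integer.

7

The MRCA of D and N is the root of the tree.
From D up to that node: 4 branches. From N up to the same node: 3 branches. Total: 4 + 3 = 7.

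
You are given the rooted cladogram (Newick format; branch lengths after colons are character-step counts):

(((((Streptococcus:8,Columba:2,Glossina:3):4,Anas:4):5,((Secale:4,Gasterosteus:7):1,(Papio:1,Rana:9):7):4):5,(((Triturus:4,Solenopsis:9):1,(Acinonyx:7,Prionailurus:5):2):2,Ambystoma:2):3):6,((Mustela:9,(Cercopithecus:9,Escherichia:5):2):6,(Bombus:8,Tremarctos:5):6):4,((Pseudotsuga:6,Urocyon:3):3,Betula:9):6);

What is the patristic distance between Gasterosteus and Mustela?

42

The path runs Gasterosteus → … → MRCA → … → Mustela; the MRCA is the root of the tree.
Branch lengths along that path: 7 + 1 + 4 + 5 + 6 + 4 + 6 + 9 = 42.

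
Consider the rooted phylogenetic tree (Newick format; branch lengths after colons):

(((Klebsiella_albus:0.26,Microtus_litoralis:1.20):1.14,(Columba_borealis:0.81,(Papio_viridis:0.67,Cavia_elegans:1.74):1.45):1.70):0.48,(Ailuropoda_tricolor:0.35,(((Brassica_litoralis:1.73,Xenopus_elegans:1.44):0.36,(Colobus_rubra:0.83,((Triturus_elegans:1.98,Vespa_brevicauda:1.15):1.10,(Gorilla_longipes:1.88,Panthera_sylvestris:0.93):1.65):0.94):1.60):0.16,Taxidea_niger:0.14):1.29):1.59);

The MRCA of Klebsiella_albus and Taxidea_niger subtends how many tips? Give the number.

14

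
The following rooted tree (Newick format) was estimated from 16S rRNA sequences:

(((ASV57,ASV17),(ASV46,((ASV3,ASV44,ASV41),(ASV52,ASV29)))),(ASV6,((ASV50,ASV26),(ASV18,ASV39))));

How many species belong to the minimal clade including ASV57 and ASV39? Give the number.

13

The MRCA of ASV57 and ASV39 is the root, so the clade is the entire tree.
That clade contains 13 terminal taxa: ASV17, ASV18, ASV26, ASV29, ASV3, ASV39, ASV41, ASV44, ASV46, ASV50, ASV52, ASV57, ASV6.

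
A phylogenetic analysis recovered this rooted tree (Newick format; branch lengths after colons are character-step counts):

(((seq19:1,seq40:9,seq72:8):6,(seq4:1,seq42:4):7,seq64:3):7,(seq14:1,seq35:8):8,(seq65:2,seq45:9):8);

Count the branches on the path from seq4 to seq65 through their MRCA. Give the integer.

The MRCA of seq4 and seq65 is the root of the tree.
From seq4 up to that node: 3 branches. From seq65 up to the same node: 2 branches. Total: 3 + 2 = 5.

5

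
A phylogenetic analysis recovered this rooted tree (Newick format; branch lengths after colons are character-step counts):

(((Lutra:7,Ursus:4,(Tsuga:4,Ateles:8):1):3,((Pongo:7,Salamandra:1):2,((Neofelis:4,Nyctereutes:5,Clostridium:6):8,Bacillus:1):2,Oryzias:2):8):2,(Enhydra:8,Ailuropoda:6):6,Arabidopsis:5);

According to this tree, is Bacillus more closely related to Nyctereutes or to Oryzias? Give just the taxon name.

Nyctereutes

The MRCA of Bacillus and Nyctereutes subtends ((Neofelis,Nyctereutes,Clostridium),Bacillus) (4 taxa).
The MRCA of Bacillus and Oryzias subtends ((Pongo,Salamandra),((Neofelis,Nyctereutes,Clostridium),Bacillus),Oryzias) (7 taxa).
The first is nested inside the second, so Bacillus shares a more recent common ancestor with Nyctereutes.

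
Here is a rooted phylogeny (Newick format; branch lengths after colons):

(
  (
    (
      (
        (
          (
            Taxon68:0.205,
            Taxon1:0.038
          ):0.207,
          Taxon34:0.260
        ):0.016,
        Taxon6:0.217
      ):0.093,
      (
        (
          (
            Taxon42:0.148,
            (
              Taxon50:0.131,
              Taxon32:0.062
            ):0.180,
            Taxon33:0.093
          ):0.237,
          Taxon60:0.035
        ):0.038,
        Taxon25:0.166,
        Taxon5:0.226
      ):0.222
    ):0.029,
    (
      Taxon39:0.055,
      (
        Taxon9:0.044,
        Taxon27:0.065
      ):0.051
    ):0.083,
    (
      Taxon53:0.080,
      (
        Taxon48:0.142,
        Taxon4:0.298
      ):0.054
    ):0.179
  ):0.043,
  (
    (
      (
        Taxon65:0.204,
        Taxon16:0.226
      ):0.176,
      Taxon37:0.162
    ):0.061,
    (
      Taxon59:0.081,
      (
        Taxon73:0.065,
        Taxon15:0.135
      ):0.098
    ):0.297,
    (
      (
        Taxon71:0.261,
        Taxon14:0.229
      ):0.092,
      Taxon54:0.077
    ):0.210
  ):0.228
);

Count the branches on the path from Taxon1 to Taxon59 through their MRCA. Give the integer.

9

The MRCA of Taxon1 and Taxon59 is the root of the tree.
From Taxon1 up to that node: 6 branches. From Taxon59 up to the same node: 3 branches. Total: 6 + 3 = 9.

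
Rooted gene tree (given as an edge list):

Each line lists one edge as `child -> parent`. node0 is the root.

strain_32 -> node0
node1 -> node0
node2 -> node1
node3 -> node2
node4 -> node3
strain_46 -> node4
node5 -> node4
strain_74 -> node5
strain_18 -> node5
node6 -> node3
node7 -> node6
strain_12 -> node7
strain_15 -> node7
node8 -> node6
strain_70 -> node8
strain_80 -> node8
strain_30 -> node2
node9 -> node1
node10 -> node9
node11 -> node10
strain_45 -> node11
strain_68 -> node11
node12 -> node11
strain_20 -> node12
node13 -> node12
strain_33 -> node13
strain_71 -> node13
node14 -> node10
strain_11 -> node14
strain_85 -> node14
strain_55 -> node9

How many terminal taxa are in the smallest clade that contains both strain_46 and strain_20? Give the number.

16

The MRCA of strain_46 and strain_20 is the node subtending ((((strain_46,(strain_74,strain_18)),((strain_12,strain_15),(strain_70,strain_80))),strain_30),(((strain_45,strain_68,(strain_20,(strain_33,strain_71))),(strain_11,strain_85)),strain_55)).
That clade contains 16 terminal taxa: strain_11, strain_12, strain_15, strain_18, strain_20, strain_30, strain_33, strain_45, strain_46, strain_55, strain_68, strain_70, strain_71, strain_74, strain_80, strain_85.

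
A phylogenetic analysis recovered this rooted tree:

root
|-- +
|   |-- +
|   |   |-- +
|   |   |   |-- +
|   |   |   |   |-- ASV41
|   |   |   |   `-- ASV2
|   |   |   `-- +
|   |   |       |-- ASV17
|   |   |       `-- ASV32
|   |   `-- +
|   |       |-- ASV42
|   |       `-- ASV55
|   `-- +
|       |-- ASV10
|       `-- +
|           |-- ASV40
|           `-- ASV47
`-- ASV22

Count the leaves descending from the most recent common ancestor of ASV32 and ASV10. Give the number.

9

The MRCA of ASV32 and ASV10 is the node subtending ((((ASV41,ASV2),(ASV17,ASV32)),(ASV42,ASV55)),(ASV10,(ASV40,ASV47))).
That clade contains 9 terminal taxa: ASV10, ASV17, ASV2, ASV32, ASV40, ASV41, ASV42, ASV47, ASV55.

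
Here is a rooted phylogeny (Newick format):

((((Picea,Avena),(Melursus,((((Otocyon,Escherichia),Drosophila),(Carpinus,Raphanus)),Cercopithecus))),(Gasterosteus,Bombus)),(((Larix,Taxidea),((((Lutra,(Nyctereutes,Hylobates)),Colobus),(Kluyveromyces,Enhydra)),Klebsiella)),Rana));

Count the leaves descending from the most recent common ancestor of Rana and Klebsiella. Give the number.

10

The MRCA of Rana and Klebsiella is the node subtending (((Larix,Taxidea),((((Lutra,(Nyctereutes,Hylobates)),Colobus),(Kluyveromyces,Enhydra)),Klebsiella)),Rana).
That clade contains 10 terminal taxa: Colobus, Enhydra, Hylobates, Klebsiella, Kluyveromyces, Larix, Lutra, Nyctereutes, Rana, Taxidea.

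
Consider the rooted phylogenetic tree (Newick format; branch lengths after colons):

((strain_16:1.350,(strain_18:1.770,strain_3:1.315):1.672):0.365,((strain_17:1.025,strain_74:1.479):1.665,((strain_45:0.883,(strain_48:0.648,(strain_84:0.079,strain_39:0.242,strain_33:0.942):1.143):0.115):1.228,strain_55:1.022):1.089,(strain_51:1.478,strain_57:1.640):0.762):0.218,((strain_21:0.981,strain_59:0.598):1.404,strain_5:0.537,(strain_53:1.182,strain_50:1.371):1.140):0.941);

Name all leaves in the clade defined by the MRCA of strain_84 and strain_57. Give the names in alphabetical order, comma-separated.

Tracing strain_84: it sits inside (strain_84,strain_39,strain_33).
Tracing strain_57: it sits inside (strain_51,strain_57).
The smallest clade enclosing both is ((strain_17,strain_74),((strain_45,(strain_48,(strain_84,strain_39,strain_33))),strain_55),(strain_51,strain_57)); the answer is its 10 terminal taxa in alphabetical order.

strain_17, strain_33, strain_39, strain_45, strain_48, strain_51, strain_55, strain_57, strain_74, strain_84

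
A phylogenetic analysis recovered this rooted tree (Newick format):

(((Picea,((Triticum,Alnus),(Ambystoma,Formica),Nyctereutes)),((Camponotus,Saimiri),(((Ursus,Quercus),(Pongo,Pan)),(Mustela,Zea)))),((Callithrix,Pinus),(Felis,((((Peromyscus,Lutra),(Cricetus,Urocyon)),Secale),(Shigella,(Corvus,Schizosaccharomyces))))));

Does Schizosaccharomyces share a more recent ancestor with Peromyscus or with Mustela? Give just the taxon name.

The MRCA of Schizosaccharomyces and Peromyscus subtends ((((Peromyscus,Lutra),(Cricetus,Urocyon)),Secale),(Shigella,(Corvus,Schizosaccharomyces))) (8 taxa).
The MRCA of Schizosaccharomyces and Mustela is the root, subtending the entire tree (25 taxa).
The first is nested inside the second, so Schizosaccharomyces shares a more recent common ancestor with Peromyscus.

Peromyscus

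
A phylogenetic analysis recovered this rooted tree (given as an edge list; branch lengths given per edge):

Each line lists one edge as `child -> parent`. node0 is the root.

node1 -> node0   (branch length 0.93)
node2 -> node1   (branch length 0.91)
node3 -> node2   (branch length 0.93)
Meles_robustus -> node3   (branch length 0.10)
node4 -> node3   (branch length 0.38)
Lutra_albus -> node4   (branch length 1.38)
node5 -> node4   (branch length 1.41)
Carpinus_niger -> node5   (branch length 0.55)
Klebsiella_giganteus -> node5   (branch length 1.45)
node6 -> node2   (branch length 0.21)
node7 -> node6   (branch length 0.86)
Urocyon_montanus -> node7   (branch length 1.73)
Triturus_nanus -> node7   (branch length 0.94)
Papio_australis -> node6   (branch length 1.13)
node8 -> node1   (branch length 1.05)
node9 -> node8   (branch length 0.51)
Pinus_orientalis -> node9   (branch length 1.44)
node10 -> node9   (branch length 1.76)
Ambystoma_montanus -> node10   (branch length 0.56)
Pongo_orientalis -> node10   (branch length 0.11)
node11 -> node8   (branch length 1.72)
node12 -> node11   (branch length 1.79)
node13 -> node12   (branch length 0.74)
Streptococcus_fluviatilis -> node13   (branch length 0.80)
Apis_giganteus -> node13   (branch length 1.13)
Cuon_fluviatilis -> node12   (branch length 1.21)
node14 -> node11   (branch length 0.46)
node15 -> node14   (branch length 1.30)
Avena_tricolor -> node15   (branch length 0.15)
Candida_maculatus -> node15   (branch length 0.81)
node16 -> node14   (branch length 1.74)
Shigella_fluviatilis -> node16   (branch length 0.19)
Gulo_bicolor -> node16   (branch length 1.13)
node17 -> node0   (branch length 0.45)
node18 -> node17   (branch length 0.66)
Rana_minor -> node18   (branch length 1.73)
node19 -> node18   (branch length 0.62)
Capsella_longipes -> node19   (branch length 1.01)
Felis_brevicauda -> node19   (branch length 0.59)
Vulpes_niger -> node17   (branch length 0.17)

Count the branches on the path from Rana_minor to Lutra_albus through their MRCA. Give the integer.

The MRCA of Rana_minor and Lutra_albus is the root of the tree.
From Rana_minor up to that node: 3 branches. From Lutra_albus up to the same node: 5 branches. Total: 3 + 5 = 8.

8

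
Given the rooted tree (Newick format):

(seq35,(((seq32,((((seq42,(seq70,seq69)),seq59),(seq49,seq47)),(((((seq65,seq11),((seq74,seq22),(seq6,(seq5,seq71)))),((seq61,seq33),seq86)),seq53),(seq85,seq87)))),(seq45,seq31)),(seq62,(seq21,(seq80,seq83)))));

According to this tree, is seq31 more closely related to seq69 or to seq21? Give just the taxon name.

The MRCA of seq31 and seq69 subtends ((seq32,((((seq42,(seq70,seq69)),seq59),(seq49,seq47)),(((((seq65,seq11),((seq74,seq22),(seq6,(seq5,seq71)))),((seq61,seq33),seq86)),seq53),(seq85,seq87)))),(seq45,seq31)) (22 taxa).
The MRCA of seq31 and seq21 subtends (((seq32,((((seq42,(seq70,seq69)),seq59),(seq49,seq47)),(((((seq65,seq11),((seq74,seq22),(seq6,(seq5,seq71)))),((seq61,seq33),seq86)),seq53),(seq85,seq87)))),(seq45,seq31)),(seq62,(seq21,(seq80,seq83)))) (26 taxa).
The first is nested inside the second, so seq31 shares a more recent common ancestor with seq69.

seq69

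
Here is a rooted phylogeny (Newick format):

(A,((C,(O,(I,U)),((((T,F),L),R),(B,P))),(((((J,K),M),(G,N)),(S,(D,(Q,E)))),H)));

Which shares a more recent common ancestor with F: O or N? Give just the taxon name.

The MRCA of F and O subtends (C,(O,(I,U)),((((T,F),L),R),(B,P))) (10 taxa).
The MRCA of F and N subtends ((C,(O,(I,U)),((((T,F),L),R),(B,P))),(((((J,K),M),(G,N)),(S,(D,(Q,E)))),H)) (20 taxa).
The first is nested inside the second, so F shares a more recent common ancestor with O.

O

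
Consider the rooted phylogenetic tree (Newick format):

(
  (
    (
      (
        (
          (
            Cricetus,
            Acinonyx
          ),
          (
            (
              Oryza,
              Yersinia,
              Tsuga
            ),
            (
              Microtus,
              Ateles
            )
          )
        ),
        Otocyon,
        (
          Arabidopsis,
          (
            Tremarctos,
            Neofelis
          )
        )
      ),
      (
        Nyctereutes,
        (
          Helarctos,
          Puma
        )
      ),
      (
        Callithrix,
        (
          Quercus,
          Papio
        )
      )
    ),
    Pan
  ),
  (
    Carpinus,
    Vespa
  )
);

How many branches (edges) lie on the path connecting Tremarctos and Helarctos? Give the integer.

7

The MRCA of Tremarctos and Helarctos is the node subtending ((((Cricetus,Acinonyx),((Oryza,Yersinia,Tsuga),(Microtus,Ateles))),Otocyon,(Arabidopsis,(Tremarctos,Neofelis))),(Nyctereutes,(Helarctos,Puma)),(Callithrix,(Quercus,Papio))).
From Tremarctos up to that node: 4 branches. From Helarctos up to the same node: 3 branches. Total: 4 + 3 = 7.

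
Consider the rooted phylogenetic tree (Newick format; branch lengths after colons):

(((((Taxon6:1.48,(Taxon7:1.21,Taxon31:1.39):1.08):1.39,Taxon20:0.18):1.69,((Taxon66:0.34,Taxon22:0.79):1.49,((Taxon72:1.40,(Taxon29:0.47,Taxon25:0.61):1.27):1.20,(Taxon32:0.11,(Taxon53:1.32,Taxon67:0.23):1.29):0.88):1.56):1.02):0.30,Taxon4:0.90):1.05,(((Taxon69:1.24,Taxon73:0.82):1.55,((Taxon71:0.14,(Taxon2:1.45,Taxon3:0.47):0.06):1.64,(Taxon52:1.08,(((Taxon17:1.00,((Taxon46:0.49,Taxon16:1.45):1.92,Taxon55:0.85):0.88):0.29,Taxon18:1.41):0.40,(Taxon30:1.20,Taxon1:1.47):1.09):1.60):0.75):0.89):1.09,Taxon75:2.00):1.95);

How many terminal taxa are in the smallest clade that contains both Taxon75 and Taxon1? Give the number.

14

The MRCA of Taxon75 and Taxon1 is the node subtending (((Taxon69,Taxon73),((Taxon71,(Taxon2,Taxon3)),(Taxon52,(((Taxon17,((Taxon46,Taxon16),Taxon55)),Taxon18),(Taxon30,Taxon1))))),Taxon75).
That clade contains 14 terminal taxa: Taxon1, Taxon16, Taxon17, Taxon18, Taxon2, Taxon3, Taxon30, Taxon46, Taxon52, Taxon55, Taxon69, Taxon71, Taxon73, Taxon75.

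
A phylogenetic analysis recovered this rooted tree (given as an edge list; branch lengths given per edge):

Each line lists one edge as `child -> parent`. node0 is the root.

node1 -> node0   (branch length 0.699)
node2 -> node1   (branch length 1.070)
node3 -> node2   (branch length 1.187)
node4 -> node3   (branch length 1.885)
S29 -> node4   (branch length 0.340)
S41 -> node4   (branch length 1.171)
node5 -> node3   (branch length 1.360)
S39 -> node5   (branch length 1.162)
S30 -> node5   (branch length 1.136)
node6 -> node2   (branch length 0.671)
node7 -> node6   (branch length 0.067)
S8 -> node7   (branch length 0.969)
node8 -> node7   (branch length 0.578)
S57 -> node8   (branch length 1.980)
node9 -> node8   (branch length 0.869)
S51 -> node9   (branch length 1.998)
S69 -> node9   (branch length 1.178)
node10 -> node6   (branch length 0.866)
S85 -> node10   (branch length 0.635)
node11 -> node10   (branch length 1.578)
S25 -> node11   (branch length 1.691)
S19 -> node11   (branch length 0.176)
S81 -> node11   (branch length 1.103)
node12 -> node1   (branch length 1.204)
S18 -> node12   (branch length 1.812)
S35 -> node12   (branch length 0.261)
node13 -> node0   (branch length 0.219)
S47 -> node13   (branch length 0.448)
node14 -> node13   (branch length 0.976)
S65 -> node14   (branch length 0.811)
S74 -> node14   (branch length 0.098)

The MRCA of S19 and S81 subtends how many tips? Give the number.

The MRCA of S19 and S81 is the node subtending (S25,S19,S81).
That clade contains 3 terminal taxa: S19, S25, S81.

3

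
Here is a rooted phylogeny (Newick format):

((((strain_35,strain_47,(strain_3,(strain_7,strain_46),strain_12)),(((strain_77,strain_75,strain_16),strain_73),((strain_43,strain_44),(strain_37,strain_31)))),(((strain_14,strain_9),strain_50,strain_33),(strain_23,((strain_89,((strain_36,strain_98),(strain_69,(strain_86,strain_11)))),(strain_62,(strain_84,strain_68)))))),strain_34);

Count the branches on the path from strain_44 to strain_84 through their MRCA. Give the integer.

The MRCA of strain_44 and strain_84 is the node subtending (((strain_35,strain_47,(strain_3,(strain_7,strain_46),strain_12)),(((strain_77,strain_75,strain_16),strain_73),((strain_43,strain_44),(strain_37,strain_31)))),(((strain_14,strain_9),strain_50,strain_33),(strain_23,((strain_89,((strain_36,strain_98),(strain_69,(strain_86,strain_11)))),(strain_62,(strain_84,strain_68)))))).
From strain_44 up to that node: 5 branches. From strain_84 up to the same node: 6 branches. Total: 5 + 6 = 11.

11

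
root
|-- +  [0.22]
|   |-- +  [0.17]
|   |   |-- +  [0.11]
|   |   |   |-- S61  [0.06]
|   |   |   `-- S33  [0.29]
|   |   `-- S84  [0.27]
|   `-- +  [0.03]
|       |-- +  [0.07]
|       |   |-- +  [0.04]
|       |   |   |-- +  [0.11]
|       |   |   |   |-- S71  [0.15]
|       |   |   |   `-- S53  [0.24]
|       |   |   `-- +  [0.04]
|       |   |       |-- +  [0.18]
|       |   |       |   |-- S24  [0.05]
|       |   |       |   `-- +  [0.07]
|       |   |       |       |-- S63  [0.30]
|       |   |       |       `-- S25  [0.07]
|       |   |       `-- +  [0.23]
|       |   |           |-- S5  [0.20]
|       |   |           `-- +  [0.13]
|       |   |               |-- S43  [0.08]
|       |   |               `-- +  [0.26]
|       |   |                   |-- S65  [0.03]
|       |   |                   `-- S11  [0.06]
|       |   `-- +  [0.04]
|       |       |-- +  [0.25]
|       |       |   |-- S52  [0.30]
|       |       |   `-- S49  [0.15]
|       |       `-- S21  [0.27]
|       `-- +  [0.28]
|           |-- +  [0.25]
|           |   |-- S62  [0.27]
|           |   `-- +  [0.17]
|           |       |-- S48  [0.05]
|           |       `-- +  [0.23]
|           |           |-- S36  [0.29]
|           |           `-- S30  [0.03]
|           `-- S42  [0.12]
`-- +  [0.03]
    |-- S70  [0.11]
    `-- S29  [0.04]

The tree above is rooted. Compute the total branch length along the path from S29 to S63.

1.02

The path runs S29 → … → MRCA → … → S63; the MRCA is the root of the tree.
Branch lengths along that path: 0.04 + 0.03 + 0.22 + 0.03 + 0.07 + 0.04 + 0.04 + 0.18 + 0.07 + 0.30 = 1.02.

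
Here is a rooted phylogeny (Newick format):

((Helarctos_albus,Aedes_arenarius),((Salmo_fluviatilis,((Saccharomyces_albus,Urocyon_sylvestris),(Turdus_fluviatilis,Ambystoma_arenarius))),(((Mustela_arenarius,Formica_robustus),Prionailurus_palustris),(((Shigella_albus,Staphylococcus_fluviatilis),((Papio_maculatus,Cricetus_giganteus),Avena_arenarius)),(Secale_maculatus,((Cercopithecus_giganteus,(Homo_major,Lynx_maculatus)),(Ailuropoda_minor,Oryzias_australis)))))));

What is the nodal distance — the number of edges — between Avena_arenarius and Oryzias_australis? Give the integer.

The MRCA of Avena_arenarius and Oryzias_australis is the node subtending (((Shigella_albus,Staphylococcus_fluviatilis),((Papio_maculatus,Cricetus_giganteus),Avena_arenarius)),(Secale_maculatus,((Cercopithecus_giganteus,(Homo_major,Lynx_maculatus)),(Ailuropoda_minor,Oryzias_australis)))).
From Avena_arenarius up to that node: 3 branches. From Oryzias_australis up to the same node: 4 branches. Total: 3 + 4 = 7.

7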